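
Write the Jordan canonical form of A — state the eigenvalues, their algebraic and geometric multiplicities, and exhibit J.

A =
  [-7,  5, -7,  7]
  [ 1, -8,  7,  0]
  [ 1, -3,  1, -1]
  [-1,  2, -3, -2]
J_2(-4) ⊕ J_2(-4)

The characteristic polynomial is
  det(x·I − A) = x^4 + 16*x^3 + 96*x^2 + 256*x + 256 = (x + 4)^4

Eigenvalues and multiplicities (the geometric multiplicity of λ is n − rank(A − λI), which equals the number of Jordan blocks for λ):
  λ = -4: algebraic multiplicity = 4, geometric multiplicity = 2

Determining the block sizes for each eigenvalue:
  λ = -4: with am = 4 and gm = 2, the partition is not yet determined (e.g. several partitions of 4 into 2 parts exist). Let N = A − (-4)·I. Computing rank(N^1) = 2, rank(N^2) = 0; the number of blocks of size ≥ j is rank(N^{j−1}) − rank(N^j), giving [2, 2]. So we have 2 block(s) of size 2 → block sizes [2, 2]

Assembling the blocks gives a Jordan form
J =
  [-4,  1,  0,  0]
  [ 0, -4,  0,  0]
  [ 0,  0, -4,  1]
  [ 0,  0,  0, -4]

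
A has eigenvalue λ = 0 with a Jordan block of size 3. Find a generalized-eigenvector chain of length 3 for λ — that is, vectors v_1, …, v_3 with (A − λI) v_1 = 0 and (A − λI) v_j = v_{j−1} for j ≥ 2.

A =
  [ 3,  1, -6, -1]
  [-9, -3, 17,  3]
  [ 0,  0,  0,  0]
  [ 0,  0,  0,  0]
A Jordan chain for λ = 0 of length 3:
v_1 = (-1, 3, 0, 0)ᵀ
v_2 = (-6, 17, 0, 0)ᵀ
v_3 = (0, 0, 1, 0)ᵀ

Let N = A − (0)·I. We want v_3 with N^3 v_3 = 0 but N^2 v_3 ≠ 0; then v_{j-1} := N · v_j for j = 3, …, 2.

Pick v_3 = (0, 0, 1, 0)ᵀ.
Then v_2 = N · v_3 = (-6, 17, 0, 0)ᵀ.
Then v_1 = N · v_2 = (-1, 3, 0, 0)ᵀ.

Sanity check: (A − (0)·I) v_1 = (0, 0, 0, 0)ᵀ = 0. ✓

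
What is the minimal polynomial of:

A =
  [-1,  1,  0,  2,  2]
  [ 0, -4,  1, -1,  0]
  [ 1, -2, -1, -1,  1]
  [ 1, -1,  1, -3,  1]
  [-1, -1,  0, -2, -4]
x^5 + 13*x^4 + 67*x^3 + 171*x^2 + 216*x + 108

The characteristic polynomial is χ_A(x) = (x + 2)^2*(x + 3)^3, so the eigenvalues are known. The minimal polynomial is
  m_A(x) = Π_λ (x − λ)^{k_λ}
where k_λ is the size of the *largest* Jordan block for λ (equivalently, the smallest k with (A − λI)^k v = 0 for every generalised eigenvector v of λ).

  λ = -3: largest Jordan block has size 3, contributing (x + 3)^3
  λ = -2: largest Jordan block has size 2, contributing (x + 2)^2

So m_A(x) = (x + 2)^2*(x + 3)^3 = x^5 + 13*x^4 + 67*x^3 + 171*x^2 + 216*x + 108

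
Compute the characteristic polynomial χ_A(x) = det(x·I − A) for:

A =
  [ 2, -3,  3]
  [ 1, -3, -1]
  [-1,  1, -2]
x^3 + 3*x^2 + 3*x + 1

Expanding det(x·I − A) (e.g. by cofactor expansion or by noting that A is similar to its Jordan form J, which has the same characteristic polynomial as A) gives
  χ_A(x) = x^3 + 3*x^2 + 3*x + 1
which factors as (x + 1)^3. The eigenvalues (with algebraic multiplicities) are λ = -1 with multiplicity 3.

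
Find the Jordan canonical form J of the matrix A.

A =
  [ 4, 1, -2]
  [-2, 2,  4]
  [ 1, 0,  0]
J_3(2)

The characteristic polynomial is
  det(x·I − A) = x^3 - 6*x^2 + 12*x - 8 = (x - 2)^3

Eigenvalues and multiplicities (the geometric multiplicity of λ is n − rank(A − λI), which equals the number of Jordan blocks for λ):
  λ = 2: algebraic multiplicity = 3, geometric multiplicity = 1

Determining the block sizes for each eigenvalue:
  λ = 2: one block (gm = 1), so the single block has size am = 3 → block sizes [3]

Assembling the blocks gives a Jordan form
J =
  [2, 1, 0]
  [0, 2, 1]
  [0, 0, 2]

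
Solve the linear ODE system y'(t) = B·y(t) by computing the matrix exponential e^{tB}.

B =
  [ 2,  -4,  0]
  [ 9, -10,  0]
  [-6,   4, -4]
e^{tB} =
  [6*t*exp(-4*t) + exp(-4*t), -4*t*exp(-4*t), 0]
  [9*t*exp(-4*t), -6*t*exp(-4*t) + exp(-4*t), 0]
  [-6*t*exp(-4*t), 4*t*exp(-4*t), exp(-4*t)]

Strategy: write B = P · J · P⁻¹ where J is a Jordan canonical form, so e^{tB} = P · e^{tJ} · P⁻¹, and e^{tJ} can be computed block-by-block.

B has Jordan form
J =
  [-4,  1,  0]
  [ 0, -4,  0]
  [ 0,  0, -4]
(up to reordering of blocks).

Per-block formulas:
  For a 2×2 Jordan block J_2(-4): exp(t · J_2(-4)) = e^(-4t)·(I + t·N), where N is the 2×2 nilpotent shift.
  For a 1×1 block at λ = -4: exp(t · [-4]) = [e^(-4t)].

After assembling e^{tJ} and conjugating by P, we get:

e^{tB} =
  [6*t*exp(-4*t) + exp(-4*t), -4*t*exp(-4*t), 0]
  [9*t*exp(-4*t), -6*t*exp(-4*t) + exp(-4*t), 0]
  [-6*t*exp(-4*t), 4*t*exp(-4*t), exp(-4*t)]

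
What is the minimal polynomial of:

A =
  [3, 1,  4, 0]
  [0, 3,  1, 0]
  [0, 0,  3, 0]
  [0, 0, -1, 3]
x^3 - 9*x^2 + 27*x - 27

The characteristic polynomial is χ_A(x) = (x - 3)^4, so the eigenvalues are known. The minimal polynomial is
  m_A(x) = Π_λ (x − λ)^{k_λ}
where k_λ is the size of the *largest* Jordan block for λ (equivalently, the smallest k with (A − λI)^k v = 0 for every generalised eigenvector v of λ).

  λ = 3: largest Jordan block has size 3, contributing (x − 3)^3

So m_A(x) = (x - 3)^3 = x^3 - 9*x^2 + 27*x - 27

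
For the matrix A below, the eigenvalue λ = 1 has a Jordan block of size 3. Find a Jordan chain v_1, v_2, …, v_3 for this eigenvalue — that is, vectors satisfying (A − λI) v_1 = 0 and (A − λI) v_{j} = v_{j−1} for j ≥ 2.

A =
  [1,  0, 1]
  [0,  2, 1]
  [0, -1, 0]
A Jordan chain for λ = 1 of length 3:
v_1 = (-1, 0, 0)ᵀ
v_2 = (0, 1, -1)ᵀ
v_3 = (0, 1, 0)ᵀ

Let N = A − (1)·I. We want v_3 with N^3 v_3 = 0 but N^2 v_3 ≠ 0; then v_{j-1} := N · v_j for j = 3, …, 2.

Pick v_3 = (0, 1, 0)ᵀ.
Then v_2 = N · v_3 = (0, 1, -1)ᵀ.
Then v_1 = N · v_2 = (-1, 0, 0)ᵀ.

Sanity check: (A − (1)·I) v_1 = (0, 0, 0)ᵀ = 0. ✓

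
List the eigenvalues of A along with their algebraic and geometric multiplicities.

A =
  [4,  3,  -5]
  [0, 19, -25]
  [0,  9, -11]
λ = 4: alg = 3, geom = 2

Step 1 — factor the characteristic polynomial to read off the algebraic multiplicities:
  χ_A(x) = (x - 4)^3

Step 2 — compute geometric multiplicities via the rank-nullity identity g(λ) = n − rank(A − λI):
  rank(A − (4)·I) = 1, so dim ker(A − (4)·I) = n − 1 = 2

Summary:
  λ = 4: algebraic multiplicity = 3, geometric multiplicity = 2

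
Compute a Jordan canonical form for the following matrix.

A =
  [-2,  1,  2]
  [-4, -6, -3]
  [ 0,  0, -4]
J_3(-4)

The characteristic polynomial is
  det(x·I − A) = x^3 + 12*x^2 + 48*x + 64 = (x + 4)^3

Eigenvalues and multiplicities (the geometric multiplicity of λ is n − rank(A − λI), which equals the number of Jordan blocks for λ):
  λ = -4: algebraic multiplicity = 3, geometric multiplicity = 1

Determining the block sizes for each eigenvalue:
  λ = -4: one block (gm = 1), so the single block has size am = 3 → block sizes [3]

Assembling the blocks gives a Jordan form
J =
  [-4,  1,  0]
  [ 0, -4,  1]
  [ 0,  0, -4]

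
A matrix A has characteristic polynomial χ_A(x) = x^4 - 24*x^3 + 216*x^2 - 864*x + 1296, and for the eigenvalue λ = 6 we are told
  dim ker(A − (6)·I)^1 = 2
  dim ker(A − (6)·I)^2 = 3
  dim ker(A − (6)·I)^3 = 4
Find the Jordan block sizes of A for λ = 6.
Block sizes for λ = 6: [3, 1]

From the dimensions of kernels of powers, the number of Jordan blocks of size at least j is d_j − d_{j−1} where d_j = dim ker(N^j) (with d_0 = 0). Computing the differences gives [2, 1, 1].
The number of blocks of size exactly k is (#blocks of size ≥ k) − (#blocks of size ≥ k + 1), so the partition is: 1 block(s) of size 1, 1 block(s) of size 3.
In nonincreasing order the block sizes are [3, 1].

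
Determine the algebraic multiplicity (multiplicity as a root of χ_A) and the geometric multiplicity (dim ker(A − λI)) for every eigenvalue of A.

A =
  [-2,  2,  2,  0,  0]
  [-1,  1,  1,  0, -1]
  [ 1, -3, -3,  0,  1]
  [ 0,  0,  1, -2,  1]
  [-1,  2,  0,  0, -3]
λ = -2: alg = 4, geom = 2; λ = -1: alg = 1, geom = 1

Step 1 — factor the characteristic polynomial to read off the algebraic multiplicities:
  χ_A(x) = (x + 1)*(x + 2)^4

Step 2 — compute geometric multiplicities via the rank-nullity identity g(λ) = n − rank(A − λI):
  rank(A − (-2)·I) = 3, so dim ker(A − (-2)·I) = n − 3 = 2
  rank(A − (-1)·I) = 4, so dim ker(A − (-1)·I) = n − 4 = 1

Summary:
  λ = -2: algebraic multiplicity = 4, geometric multiplicity = 2
  λ = -1: algebraic multiplicity = 1, geometric multiplicity = 1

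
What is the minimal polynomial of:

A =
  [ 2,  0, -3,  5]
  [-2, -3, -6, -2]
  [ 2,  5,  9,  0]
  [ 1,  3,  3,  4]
x^2 - 6*x + 9

The characteristic polynomial is χ_A(x) = (x - 3)^4, so the eigenvalues are known. The minimal polynomial is
  m_A(x) = Π_λ (x − λ)^{k_λ}
where k_λ is the size of the *largest* Jordan block for λ (equivalently, the smallest k with (A − λI)^k v = 0 for every generalised eigenvector v of λ).

  λ = 3: largest Jordan block has size 2, contributing (x − 3)^2

So m_A(x) = (x - 3)^2 = x^2 - 6*x + 9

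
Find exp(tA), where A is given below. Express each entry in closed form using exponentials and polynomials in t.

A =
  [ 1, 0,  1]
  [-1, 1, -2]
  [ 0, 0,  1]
e^{tA} =
  [exp(t), 0, t*exp(t)]
  [-t*exp(t), exp(t), -t^2*exp(t)/2 - 2*t*exp(t)]
  [0, 0, exp(t)]

Strategy: write A = P · J · P⁻¹ where J is a Jordan canonical form, so e^{tA} = P · e^{tJ} · P⁻¹, and e^{tJ} can be computed block-by-block.

A has Jordan form
J =
  [1, 1, 0]
  [0, 1, 1]
  [0, 0, 1]
(up to reordering of blocks).

Per-block formulas:
  For a 3×3 Jordan block J_3(1): exp(t · J_3(1)) = e^(1t)·(I + t·N + (t^2/2)·N^2), where N is the 3×3 nilpotent shift.

After assembling e^{tJ} and conjugating by P, we get:

e^{tA} =
  [exp(t), 0, t*exp(t)]
  [-t*exp(t), exp(t), -t^2*exp(t)/2 - 2*t*exp(t)]
  [0, 0, exp(t)]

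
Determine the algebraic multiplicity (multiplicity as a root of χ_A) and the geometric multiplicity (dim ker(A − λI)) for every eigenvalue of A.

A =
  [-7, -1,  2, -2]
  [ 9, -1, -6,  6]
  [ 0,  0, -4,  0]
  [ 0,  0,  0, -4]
λ = -4: alg = 4, geom = 3

Step 1 — factor the characteristic polynomial to read off the algebraic multiplicities:
  χ_A(x) = (x + 4)^4

Step 2 — compute geometric multiplicities via the rank-nullity identity g(λ) = n − rank(A − λI):
  rank(A − (-4)·I) = 1, so dim ker(A − (-4)·I) = n − 1 = 3

Summary:
  λ = -4: algebraic multiplicity = 4, geometric multiplicity = 3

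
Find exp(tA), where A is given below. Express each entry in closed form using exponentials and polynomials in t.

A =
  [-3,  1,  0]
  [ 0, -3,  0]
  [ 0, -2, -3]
e^{tA} =
  [exp(-3*t), t*exp(-3*t), 0]
  [0, exp(-3*t), 0]
  [0, -2*t*exp(-3*t), exp(-3*t)]

Strategy: write A = P · J · P⁻¹ where J is a Jordan canonical form, so e^{tA} = P · e^{tJ} · P⁻¹, and e^{tJ} can be computed block-by-block.

A has Jordan form
J =
  [-3,  1,  0]
  [ 0, -3,  0]
  [ 0,  0, -3]
(up to reordering of blocks).

Per-block formulas:
  For a 2×2 Jordan block J_2(-3): exp(t · J_2(-3)) = e^(-3t)·(I + t·N), where N is the 2×2 nilpotent shift.
  For a 1×1 block at λ = -3: exp(t · [-3]) = [e^(-3t)].

After assembling e^{tJ} and conjugating by P, we get:

e^{tA} =
  [exp(-3*t), t*exp(-3*t), 0]
  [0, exp(-3*t), 0]
  [0, -2*t*exp(-3*t), exp(-3*t)]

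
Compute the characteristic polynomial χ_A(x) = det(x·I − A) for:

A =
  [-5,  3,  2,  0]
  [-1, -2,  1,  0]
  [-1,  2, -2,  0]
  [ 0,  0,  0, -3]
x^4 + 12*x^3 + 54*x^2 + 108*x + 81

Expanding det(x·I − A) (e.g. by cofactor expansion or by noting that A is similar to its Jordan form J, which has the same characteristic polynomial as A) gives
  χ_A(x) = x^4 + 12*x^3 + 54*x^2 + 108*x + 81
which factors as (x + 3)^4. The eigenvalues (with algebraic multiplicities) are λ = -3 with multiplicity 4.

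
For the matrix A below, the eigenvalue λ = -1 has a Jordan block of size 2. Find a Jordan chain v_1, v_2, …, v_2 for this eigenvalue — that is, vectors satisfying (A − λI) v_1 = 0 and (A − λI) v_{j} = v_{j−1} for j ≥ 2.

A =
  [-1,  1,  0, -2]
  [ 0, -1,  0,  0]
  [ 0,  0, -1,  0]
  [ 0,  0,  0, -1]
A Jordan chain for λ = -1 of length 2:
v_1 = (1, 0, 0, 0)ᵀ
v_2 = (0, 1, 0, 0)ᵀ

Let N = A − (-1)·I. We want v_2 with N^2 v_2 = 0 but N^1 v_2 ≠ 0; then v_{j-1} := N · v_j for j = 2, …, 2.

Pick v_2 = (0, 1, 0, 0)ᵀ.
Then v_1 = N · v_2 = (1, 0, 0, 0)ᵀ.

Sanity check: (A − (-1)·I) v_1 = (0, 0, 0, 0)ᵀ = 0. ✓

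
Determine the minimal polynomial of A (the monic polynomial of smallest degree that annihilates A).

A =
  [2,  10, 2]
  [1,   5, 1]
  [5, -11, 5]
x^3 - 12*x^2 + 36*x

The characteristic polynomial is χ_A(x) = x*(x - 6)^2, so the eigenvalues are known. The minimal polynomial is
  m_A(x) = Π_λ (x − λ)^{k_λ}
where k_λ is the size of the *largest* Jordan block for λ (equivalently, the smallest k with (A − λI)^k v = 0 for every generalised eigenvector v of λ).

  λ = 0: largest Jordan block has size 1, contributing (x − 0)
  λ = 6: largest Jordan block has size 2, contributing (x − 6)^2

So m_A(x) = x*(x - 6)^2 = x^3 - 12*x^2 + 36*x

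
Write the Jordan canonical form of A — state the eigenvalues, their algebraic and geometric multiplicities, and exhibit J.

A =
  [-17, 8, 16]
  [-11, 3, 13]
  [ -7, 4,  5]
J_3(-3)

The characteristic polynomial is
  det(x·I − A) = x^3 + 9*x^2 + 27*x + 27 = (x + 3)^3

Eigenvalues and multiplicities (the geometric multiplicity of λ is n − rank(A − λI), which equals the number of Jordan blocks for λ):
  λ = -3: algebraic multiplicity = 3, geometric multiplicity = 1

Determining the block sizes for each eigenvalue:
  λ = -3: one block (gm = 1), so the single block has size am = 3 → block sizes [3]

Assembling the blocks gives a Jordan form
J =
  [-3,  1,  0]
  [ 0, -3,  1]
  [ 0,  0, -3]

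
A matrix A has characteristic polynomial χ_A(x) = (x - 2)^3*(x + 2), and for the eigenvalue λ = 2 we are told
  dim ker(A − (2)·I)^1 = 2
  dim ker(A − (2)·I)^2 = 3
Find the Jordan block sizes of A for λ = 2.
Block sizes for λ = 2: [2, 1]

From the dimensions of kernels of powers, the number of Jordan blocks of size at least j is d_j − d_{j−1} where d_j = dim ker(N^j) (with d_0 = 0). Computing the differences gives [2, 1].
The number of blocks of size exactly k is (#blocks of size ≥ k) − (#blocks of size ≥ k + 1), so the partition is: 1 block(s) of size 1, 1 block(s) of size 2.
In nonincreasing order the block sizes are [2, 1].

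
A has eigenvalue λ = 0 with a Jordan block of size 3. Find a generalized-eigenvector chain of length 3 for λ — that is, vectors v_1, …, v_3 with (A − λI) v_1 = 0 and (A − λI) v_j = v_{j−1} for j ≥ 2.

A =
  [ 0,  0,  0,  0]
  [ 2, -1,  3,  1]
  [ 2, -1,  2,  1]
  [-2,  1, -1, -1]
A Jordan chain for λ = 0 of length 3:
v_1 = (0, 2, 0, 2)ᵀ
v_2 = (0, 2, 2, -2)ᵀ
v_3 = (1, 0, 0, 0)ᵀ

Let N = A − (0)·I. We want v_3 with N^3 v_3 = 0 but N^2 v_3 ≠ 0; then v_{j-1} := N · v_j for j = 3, …, 2.

Pick v_3 = (1, 0, 0, 0)ᵀ.
Then v_2 = N · v_3 = (0, 2, 2, -2)ᵀ.
Then v_1 = N · v_2 = (0, 2, 0, 2)ᵀ.

Sanity check: (A − (0)·I) v_1 = (0, 0, 0, 0)ᵀ = 0. ✓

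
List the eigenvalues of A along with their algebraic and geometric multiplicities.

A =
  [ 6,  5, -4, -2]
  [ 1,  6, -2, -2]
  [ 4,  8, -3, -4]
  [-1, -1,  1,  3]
λ = 3: alg = 4, geom = 2

Step 1 — factor the characteristic polynomial to read off the algebraic multiplicities:
  χ_A(x) = (x - 3)^4

Step 2 — compute geometric multiplicities via the rank-nullity identity g(λ) = n − rank(A − λI):
  rank(A − (3)·I) = 2, so dim ker(A − (3)·I) = n − 2 = 2

Summary:
  λ = 3: algebraic multiplicity = 4, geometric multiplicity = 2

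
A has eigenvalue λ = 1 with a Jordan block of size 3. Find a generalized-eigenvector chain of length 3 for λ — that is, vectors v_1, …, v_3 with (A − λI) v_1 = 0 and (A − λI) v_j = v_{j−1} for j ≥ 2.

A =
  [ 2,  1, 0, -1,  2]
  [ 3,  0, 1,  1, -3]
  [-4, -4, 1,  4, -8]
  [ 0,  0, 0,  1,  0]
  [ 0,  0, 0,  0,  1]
A Jordan chain for λ = 1 of length 3:
v_1 = (4, -4, -16, 0, 0)ᵀ
v_2 = (1, 3, -4, 0, 0)ᵀ
v_3 = (1, 0, 0, 0, 0)ᵀ

Let N = A − (1)·I. We want v_3 with N^3 v_3 = 0 but N^2 v_3 ≠ 0; then v_{j-1} := N · v_j for j = 3, …, 2.

Pick v_3 = (1, 0, 0, 0, 0)ᵀ.
Then v_2 = N · v_3 = (1, 3, -4, 0, 0)ᵀ.
Then v_1 = N · v_2 = (4, -4, -16, 0, 0)ᵀ.

Sanity check: (A − (1)·I) v_1 = (0, 0, 0, 0, 0)ᵀ = 0. ✓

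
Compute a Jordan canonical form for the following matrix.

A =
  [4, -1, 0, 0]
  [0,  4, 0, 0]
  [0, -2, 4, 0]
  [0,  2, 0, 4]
J_2(4) ⊕ J_1(4) ⊕ J_1(4)

The characteristic polynomial is
  det(x·I − A) = x^4 - 16*x^3 + 96*x^2 - 256*x + 256 = (x - 4)^4

Eigenvalues and multiplicities (the geometric multiplicity of λ is n − rank(A − λI), which equals the number of Jordan blocks for λ):
  λ = 4: algebraic multiplicity = 4, geometric multiplicity = 3

Determining the block sizes for each eigenvalue:
  λ = 4: 3 blocks summing to 4 forces exactly one block of size 2 and the rest size 1 → block sizes [2, 1, 1]

Assembling the blocks gives a Jordan form
J =
  [4, 1, 0, 0]
  [0, 4, 0, 0]
  [0, 0, 4, 0]
  [0, 0, 0, 4]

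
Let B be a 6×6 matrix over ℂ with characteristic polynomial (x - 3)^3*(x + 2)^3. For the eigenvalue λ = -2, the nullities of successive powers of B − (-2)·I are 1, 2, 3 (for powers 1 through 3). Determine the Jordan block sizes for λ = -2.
Block sizes for λ = -2: [3]

From the dimensions of kernels of powers, the number of Jordan blocks of size at least j is d_j − d_{j−1} where d_j = dim ker(N^j) (with d_0 = 0). Computing the differences gives [1, 1, 1].
The number of blocks of size exactly k is (#blocks of size ≥ k) − (#blocks of size ≥ k + 1), so the partition is: 1 block(s) of size 3.
In nonincreasing order the block sizes are [3].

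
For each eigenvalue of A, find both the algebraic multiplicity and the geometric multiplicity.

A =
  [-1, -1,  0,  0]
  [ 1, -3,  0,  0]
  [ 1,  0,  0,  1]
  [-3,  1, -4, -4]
λ = -2: alg = 4, geom = 2

Step 1 — factor the characteristic polynomial to read off the algebraic multiplicities:
  χ_A(x) = (x + 2)^4

Step 2 — compute geometric multiplicities via the rank-nullity identity g(λ) = n − rank(A − λI):
  rank(A − (-2)·I) = 2, so dim ker(A − (-2)·I) = n − 2 = 2

Summary:
  λ = -2: algebraic multiplicity = 4, geometric multiplicity = 2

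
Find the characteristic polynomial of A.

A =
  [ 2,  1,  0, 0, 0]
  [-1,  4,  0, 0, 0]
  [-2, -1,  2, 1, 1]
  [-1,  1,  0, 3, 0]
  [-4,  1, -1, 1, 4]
x^5 - 15*x^4 + 90*x^3 - 270*x^2 + 405*x - 243

Expanding det(x·I − A) (e.g. by cofactor expansion or by noting that A is similar to its Jordan form J, which has the same characteristic polynomial as A) gives
  χ_A(x) = x^5 - 15*x^4 + 90*x^3 - 270*x^2 + 405*x - 243
which factors as (x - 3)^5. The eigenvalues (with algebraic multiplicities) are λ = 3 with multiplicity 5.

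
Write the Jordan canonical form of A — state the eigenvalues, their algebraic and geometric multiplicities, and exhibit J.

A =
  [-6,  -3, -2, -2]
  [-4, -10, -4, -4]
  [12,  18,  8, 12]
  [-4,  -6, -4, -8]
J_2(-4) ⊕ J_1(-4) ⊕ J_1(-4)

The characteristic polynomial is
  det(x·I − A) = x^4 + 16*x^3 + 96*x^2 + 256*x + 256 = (x + 4)^4

Eigenvalues and multiplicities (the geometric multiplicity of λ is n − rank(A − λI), which equals the number of Jordan blocks for λ):
  λ = -4: algebraic multiplicity = 4, geometric multiplicity = 3

Determining the block sizes for each eigenvalue:
  λ = -4: 3 blocks summing to 4 forces exactly one block of size 2 and the rest size 1 → block sizes [2, 1, 1]

Assembling the blocks gives a Jordan form
J =
  [-4,  1,  0,  0]
  [ 0, -4,  0,  0]
  [ 0,  0, -4,  0]
  [ 0,  0,  0, -4]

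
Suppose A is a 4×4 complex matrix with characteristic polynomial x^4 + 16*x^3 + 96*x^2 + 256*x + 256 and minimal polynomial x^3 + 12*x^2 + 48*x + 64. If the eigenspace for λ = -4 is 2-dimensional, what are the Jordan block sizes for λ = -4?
Block sizes for λ = -4: [3, 1]

Step 1 — from the characteristic polynomial, algebraic multiplicity of λ = -4 is 4. From dim ker(A − (-4)·I) = 2, there are exactly 2 Jordan blocks for λ = -4.
Step 2 — from the minimal polynomial, the factor (x + 4)^3 tells us the largest block for λ = -4 has size 3.
Step 3 — with total size 4, 2 blocks, and largest block 3, the block sizes (in nonincreasing order) are [3, 1].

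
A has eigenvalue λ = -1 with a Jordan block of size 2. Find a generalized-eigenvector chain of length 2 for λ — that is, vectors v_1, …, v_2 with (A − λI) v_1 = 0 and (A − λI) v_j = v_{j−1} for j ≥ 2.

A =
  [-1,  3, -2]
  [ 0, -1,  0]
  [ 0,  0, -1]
A Jordan chain for λ = -1 of length 2:
v_1 = (3, 0, 0)ᵀ
v_2 = (0, 1, 0)ᵀ

Let N = A − (-1)·I. We want v_2 with N^2 v_2 = 0 but N^1 v_2 ≠ 0; then v_{j-1} := N · v_j for j = 2, …, 2.

Pick v_2 = (0, 1, 0)ᵀ.
Then v_1 = N · v_2 = (3, 0, 0)ᵀ.

Sanity check: (A − (-1)·I) v_1 = (0, 0, 0)ᵀ = 0. ✓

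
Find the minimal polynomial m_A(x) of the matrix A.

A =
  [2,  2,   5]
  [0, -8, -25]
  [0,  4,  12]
x^2 - 4*x + 4

The characteristic polynomial is χ_A(x) = (x - 2)^3, so the eigenvalues are known. The minimal polynomial is
  m_A(x) = Π_λ (x − λ)^{k_λ}
where k_λ is the size of the *largest* Jordan block for λ (equivalently, the smallest k with (A − λI)^k v = 0 for every generalised eigenvector v of λ).

  λ = 2: largest Jordan block has size 2, contributing (x − 2)^2

So m_A(x) = (x - 2)^2 = x^2 - 4*x + 4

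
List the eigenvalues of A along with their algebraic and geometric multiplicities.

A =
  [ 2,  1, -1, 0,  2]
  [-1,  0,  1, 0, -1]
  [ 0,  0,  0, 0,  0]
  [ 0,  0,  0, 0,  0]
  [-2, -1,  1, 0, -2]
λ = 0: alg = 5, geom = 3

Step 1 — factor the characteristic polynomial to read off the algebraic multiplicities:
  χ_A(x) = x^5

Step 2 — compute geometric multiplicities via the rank-nullity identity g(λ) = n − rank(A − λI):
  rank(A − (0)·I) = 2, so dim ker(A − (0)·I) = n − 2 = 3

Summary:
  λ = 0: algebraic multiplicity = 5, geometric multiplicity = 3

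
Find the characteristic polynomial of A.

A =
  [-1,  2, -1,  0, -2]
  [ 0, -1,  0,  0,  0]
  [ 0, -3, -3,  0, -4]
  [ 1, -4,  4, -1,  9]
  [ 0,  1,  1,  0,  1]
x^5 + 5*x^4 + 10*x^3 + 10*x^2 + 5*x + 1

Expanding det(x·I − A) (e.g. by cofactor expansion or by noting that A is similar to its Jordan form J, which has the same characteristic polynomial as A) gives
  χ_A(x) = x^5 + 5*x^4 + 10*x^3 + 10*x^2 + 5*x + 1
which factors as (x + 1)^5. The eigenvalues (with algebraic multiplicities) are λ = -1 with multiplicity 5.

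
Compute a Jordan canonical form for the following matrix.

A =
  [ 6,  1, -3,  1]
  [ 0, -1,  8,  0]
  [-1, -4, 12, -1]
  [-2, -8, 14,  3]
J_3(5) ⊕ J_1(5)

The characteristic polynomial is
  det(x·I − A) = x^4 - 20*x^3 + 150*x^2 - 500*x + 625 = (x - 5)^4

Eigenvalues and multiplicities (the geometric multiplicity of λ is n − rank(A − λI), which equals the number of Jordan blocks for λ):
  λ = 5: algebraic multiplicity = 4, geometric multiplicity = 2

Determining the block sizes for each eigenvalue:
  λ = 5: with am = 4 and gm = 2, the partition is not yet determined (e.g. several partitions of 4 into 2 parts exist). Let N = A − (5)·I. Computing rank(N^1) = 2, rank(N^2) = 1, rank(N^3) = 0; the number of blocks of size ≥ j is rank(N^{j−1}) − rank(N^j), giving [2, 1, 1]. So we have 1 block(s) of size 3, 1 block(s) of size 1 → block sizes [3, 1]

Assembling the blocks gives a Jordan form
J =
  [5, 1, 0, 0]
  [0, 5, 1, 0]
  [0, 0, 5, 0]
  [0, 0, 0, 5]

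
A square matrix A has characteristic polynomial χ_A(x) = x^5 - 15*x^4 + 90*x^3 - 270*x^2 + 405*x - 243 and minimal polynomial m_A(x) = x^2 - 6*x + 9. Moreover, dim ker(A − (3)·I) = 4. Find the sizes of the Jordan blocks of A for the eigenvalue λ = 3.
Block sizes for λ = 3: [2, 1, 1, 1]

Step 1 — from the characteristic polynomial, algebraic multiplicity of λ = 3 is 5. From dim ker(A − (3)·I) = 4, there are exactly 4 Jordan blocks for λ = 3.
Step 2 — from the minimal polynomial, the factor (x − 3)^2 tells us the largest block for λ = 3 has size 2.
Step 3 — with total size 5, 4 blocks, and largest block 2, the block sizes (in nonincreasing order) are [2, 1, 1, 1].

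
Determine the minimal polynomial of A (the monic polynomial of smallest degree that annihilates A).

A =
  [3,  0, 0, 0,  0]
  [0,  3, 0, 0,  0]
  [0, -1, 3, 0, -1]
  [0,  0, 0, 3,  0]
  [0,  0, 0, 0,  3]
x^2 - 6*x + 9

The characteristic polynomial is χ_A(x) = (x - 3)^5, so the eigenvalues are known. The minimal polynomial is
  m_A(x) = Π_λ (x − λ)^{k_λ}
where k_λ is the size of the *largest* Jordan block for λ (equivalently, the smallest k with (A − λI)^k v = 0 for every generalised eigenvector v of λ).

  λ = 3: largest Jordan block has size 2, contributing (x − 3)^2

So m_A(x) = (x - 3)^2 = x^2 - 6*x + 9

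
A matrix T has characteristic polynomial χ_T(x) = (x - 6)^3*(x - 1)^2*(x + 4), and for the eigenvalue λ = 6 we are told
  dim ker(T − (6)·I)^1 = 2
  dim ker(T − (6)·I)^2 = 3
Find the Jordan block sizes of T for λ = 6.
Block sizes for λ = 6: [2, 1]

From the dimensions of kernels of powers, the number of Jordan blocks of size at least j is d_j − d_{j−1} where d_j = dim ker(N^j) (with d_0 = 0). Computing the differences gives [2, 1].
The number of blocks of size exactly k is (#blocks of size ≥ k) − (#blocks of size ≥ k + 1), so the partition is: 1 block(s) of size 1, 1 block(s) of size 2.
In nonincreasing order the block sizes are [2, 1].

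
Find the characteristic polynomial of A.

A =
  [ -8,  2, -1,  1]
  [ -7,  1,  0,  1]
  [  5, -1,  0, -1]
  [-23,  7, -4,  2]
x^4 + 5*x^3 + 9*x^2 + 7*x + 2

Expanding det(x·I − A) (e.g. by cofactor expansion or by noting that A is similar to its Jordan form J, which has the same characteristic polynomial as A) gives
  χ_A(x) = x^4 + 5*x^3 + 9*x^2 + 7*x + 2
which factors as (x + 1)^3*(x + 2). The eigenvalues (with algebraic multiplicities) are λ = -2 with multiplicity 1, λ = -1 with multiplicity 3.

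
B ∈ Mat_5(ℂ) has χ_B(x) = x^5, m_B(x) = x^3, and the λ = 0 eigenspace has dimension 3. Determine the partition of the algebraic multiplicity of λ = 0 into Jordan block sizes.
Block sizes for λ = 0: [3, 1, 1]

Step 1 — from the characteristic polynomial, algebraic multiplicity of λ = 0 is 5. From dim ker(B − (0)·I) = 3, there are exactly 3 Jordan blocks for λ = 0.
Step 2 — from the minimal polynomial, the factor (x − 0)^3 tells us the largest block for λ = 0 has size 3.
Step 3 — with total size 5, 3 blocks, and largest block 3, the block sizes (in nonincreasing order) are [3, 1, 1].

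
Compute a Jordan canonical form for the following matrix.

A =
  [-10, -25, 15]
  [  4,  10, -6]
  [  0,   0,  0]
J_2(0) ⊕ J_1(0)

The characteristic polynomial is
  det(x·I − A) = x^3

Eigenvalues and multiplicities (the geometric multiplicity of λ is n − rank(A − λI), which equals the number of Jordan blocks for λ):
  λ = 0: algebraic multiplicity = 3, geometric multiplicity = 2

Determining the block sizes for each eigenvalue:
  λ = 0: 2 blocks summing to 3 forces exactly one block of size 2 and the rest size 1 → block sizes [2, 1]

Assembling the blocks gives a Jordan form
J =
  [0, 1, 0]
  [0, 0, 0]
  [0, 0, 0]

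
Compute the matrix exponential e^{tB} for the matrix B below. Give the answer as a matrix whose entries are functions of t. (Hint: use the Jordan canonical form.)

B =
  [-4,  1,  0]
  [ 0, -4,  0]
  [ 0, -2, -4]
e^{tB} =
  [exp(-4*t), t*exp(-4*t), 0]
  [0, exp(-4*t), 0]
  [0, -2*t*exp(-4*t), exp(-4*t)]

Strategy: write B = P · J · P⁻¹ where J is a Jordan canonical form, so e^{tB} = P · e^{tJ} · P⁻¹, and e^{tJ} can be computed block-by-block.

B has Jordan form
J =
  [-4,  1,  0]
  [ 0, -4,  0]
  [ 0,  0, -4]
(up to reordering of blocks).

Per-block formulas:
  For a 2×2 Jordan block J_2(-4): exp(t · J_2(-4)) = e^(-4t)·(I + t·N), where N is the 2×2 nilpotent shift.
  For a 1×1 block at λ = -4: exp(t · [-4]) = [e^(-4t)].

After assembling e^{tJ} and conjugating by P, we get:

e^{tB} =
  [exp(-4*t), t*exp(-4*t), 0]
  [0, exp(-4*t), 0]
  [0, -2*t*exp(-4*t), exp(-4*t)]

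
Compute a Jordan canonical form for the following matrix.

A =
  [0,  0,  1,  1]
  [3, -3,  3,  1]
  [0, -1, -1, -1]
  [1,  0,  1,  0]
J_3(-1) ⊕ J_1(-1)

The characteristic polynomial is
  det(x·I − A) = x^4 + 4*x^3 + 6*x^2 + 4*x + 1 = (x + 1)^4

Eigenvalues and multiplicities (the geometric multiplicity of λ is n − rank(A − λI), which equals the number of Jordan blocks for λ):
  λ = -1: algebraic multiplicity = 4, geometric multiplicity = 2

Determining the block sizes for each eigenvalue:
  λ = -1: with am = 4 and gm = 2, the partition is not yet determined (e.g. several partitions of 4 into 2 parts exist). Let N = A − (-1)·I. Computing rank(N^1) = 2, rank(N^2) = 1, rank(N^3) = 0; the number of blocks of size ≥ j is rank(N^{j−1}) − rank(N^j), giving [2, 1, 1]. So we have 1 block(s) of size 3, 1 block(s) of size 1 → block sizes [3, 1]

Assembling the blocks gives a Jordan form
J =
  [-1,  1,  0,  0]
  [ 0, -1,  1,  0]
  [ 0,  0, -1,  0]
  [ 0,  0,  0, -1]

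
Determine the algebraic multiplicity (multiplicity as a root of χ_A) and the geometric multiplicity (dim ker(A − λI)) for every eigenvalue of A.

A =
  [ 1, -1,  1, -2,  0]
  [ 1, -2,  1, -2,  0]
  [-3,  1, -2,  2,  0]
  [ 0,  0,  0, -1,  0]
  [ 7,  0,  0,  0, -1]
λ = -1: alg = 5, geom = 3

Step 1 — factor the characteristic polynomial to read off the algebraic multiplicities:
  χ_A(x) = (x + 1)^5

Step 2 — compute geometric multiplicities via the rank-nullity identity g(λ) = n − rank(A − λI):
  rank(A − (-1)·I) = 2, so dim ker(A − (-1)·I) = n − 2 = 3

Summary:
  λ = -1: algebraic multiplicity = 5, geometric multiplicity = 3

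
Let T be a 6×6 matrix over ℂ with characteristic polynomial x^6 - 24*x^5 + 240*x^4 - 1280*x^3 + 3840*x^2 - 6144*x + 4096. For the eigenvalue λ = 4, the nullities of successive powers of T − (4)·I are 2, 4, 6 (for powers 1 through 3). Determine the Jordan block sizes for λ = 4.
Block sizes for λ = 4: [3, 3]

From the dimensions of kernels of powers, the number of Jordan blocks of size at least j is d_j − d_{j−1} where d_j = dim ker(N^j) (with d_0 = 0). Computing the differences gives [2, 2, 2].
The number of blocks of size exactly k is (#blocks of size ≥ k) − (#blocks of size ≥ k + 1), so the partition is: 2 block(s) of size 3.
In nonincreasing order the block sizes are [3, 3].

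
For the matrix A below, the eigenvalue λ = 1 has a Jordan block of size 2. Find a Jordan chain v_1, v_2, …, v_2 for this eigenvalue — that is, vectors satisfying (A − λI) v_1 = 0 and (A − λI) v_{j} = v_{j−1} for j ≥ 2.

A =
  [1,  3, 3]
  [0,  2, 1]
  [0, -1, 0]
A Jordan chain for λ = 1 of length 2:
v_1 = (3, 1, -1)ᵀ
v_2 = (0, 1, 0)ᵀ

Let N = A − (1)·I. We want v_2 with N^2 v_2 = 0 but N^1 v_2 ≠ 0; then v_{j-1} := N · v_j for j = 2, …, 2.

Pick v_2 = (0, 1, 0)ᵀ.
Then v_1 = N · v_2 = (3, 1, -1)ᵀ.

Sanity check: (A − (1)·I) v_1 = (0, 0, 0)ᵀ = 0. ✓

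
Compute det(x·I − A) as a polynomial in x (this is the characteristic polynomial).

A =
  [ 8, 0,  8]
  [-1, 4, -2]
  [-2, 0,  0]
x^3 - 12*x^2 + 48*x - 64

Expanding det(x·I − A) (e.g. by cofactor expansion or by noting that A is similar to its Jordan form J, which has the same characteristic polynomial as A) gives
  χ_A(x) = x^3 - 12*x^2 + 48*x - 64
which factors as (x - 4)^3. The eigenvalues (with algebraic multiplicities) are λ = 4 with multiplicity 3.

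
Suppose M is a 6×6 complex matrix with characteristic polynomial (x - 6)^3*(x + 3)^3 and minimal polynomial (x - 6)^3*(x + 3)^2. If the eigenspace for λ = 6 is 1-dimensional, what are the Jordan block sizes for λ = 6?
Block sizes for λ = 6: [3]

Step 1 — from the characteristic polynomial, algebraic multiplicity of λ = 6 is 3. From dim ker(M − (6)·I) = 1, there are exactly 1 Jordan blocks for λ = 6.
Step 2 — from the minimal polynomial, the factor (x − 6)^3 tells us the largest block for λ = 6 has size 3.
Step 3 — with total size 3, 1 blocks, and largest block 3, the block sizes (in nonincreasing order) are [3].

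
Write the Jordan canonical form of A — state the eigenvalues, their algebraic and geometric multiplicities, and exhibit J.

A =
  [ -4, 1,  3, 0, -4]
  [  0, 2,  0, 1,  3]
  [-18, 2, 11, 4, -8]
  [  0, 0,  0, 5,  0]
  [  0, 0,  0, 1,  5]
J_2(2) ⊕ J_2(5) ⊕ J_1(5)

The characteristic polynomial is
  det(x·I − A) = x^5 - 19*x^4 + 139*x^3 - 485*x^2 + 800*x - 500 = (x - 5)^3*(x - 2)^2

Eigenvalues and multiplicities (the geometric multiplicity of λ is n − rank(A − λI), which equals the number of Jordan blocks for λ):
  λ = 2: algebraic multiplicity = 2, geometric multiplicity = 1
  λ = 5: algebraic multiplicity = 3, geometric multiplicity = 2

Determining the block sizes for each eigenvalue:
  λ = 2: one block (gm = 1), so the single block has size am = 2 → block sizes [2]
  λ = 5: 2 blocks summing to 3 forces exactly one block of size 2 and the rest size 1 → block sizes [2, 1]

Assembling the blocks gives a Jordan form
J =
  [2, 1, 0, 0, 0]
  [0, 2, 0, 0, 0]
  [0, 0, 5, 1, 0]
  [0, 0, 0, 5, 0]
  [0, 0, 0, 0, 5]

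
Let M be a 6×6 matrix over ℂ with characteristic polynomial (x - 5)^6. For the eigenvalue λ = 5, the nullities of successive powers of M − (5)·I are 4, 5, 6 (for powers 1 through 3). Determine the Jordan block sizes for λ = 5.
Block sizes for λ = 5: [3, 1, 1, 1]

From the dimensions of kernels of powers, the number of Jordan blocks of size at least j is d_j − d_{j−1} where d_j = dim ker(N^j) (with d_0 = 0). Computing the differences gives [4, 1, 1].
The number of blocks of size exactly k is (#blocks of size ≥ k) − (#blocks of size ≥ k + 1), so the partition is: 3 block(s) of size 1, 1 block(s) of size 3.
In nonincreasing order the block sizes are [3, 1, 1, 1].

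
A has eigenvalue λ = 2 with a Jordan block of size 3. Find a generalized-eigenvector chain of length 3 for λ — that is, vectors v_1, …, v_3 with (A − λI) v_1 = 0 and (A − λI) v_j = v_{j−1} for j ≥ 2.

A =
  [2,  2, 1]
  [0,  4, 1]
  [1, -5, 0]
A Jordan chain for λ = 2 of length 3:
v_1 = (1, 1, -2)ᵀ
v_2 = (0, 0, 1)ᵀ
v_3 = (1, 0, 0)ᵀ

Let N = A − (2)·I. We want v_3 with N^3 v_3 = 0 but N^2 v_3 ≠ 0; then v_{j-1} := N · v_j for j = 3, …, 2.

Pick v_3 = (1, 0, 0)ᵀ.
Then v_2 = N · v_3 = (0, 0, 1)ᵀ.
Then v_1 = N · v_2 = (1, 1, -2)ᵀ.

Sanity check: (A − (2)·I) v_1 = (0, 0, 0)ᵀ = 0. ✓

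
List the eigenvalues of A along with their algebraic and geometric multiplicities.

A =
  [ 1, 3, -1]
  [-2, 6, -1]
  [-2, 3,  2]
λ = 3: alg = 3, geom = 2

Step 1 — factor the characteristic polynomial to read off the algebraic multiplicities:
  χ_A(x) = (x - 3)^3

Step 2 — compute geometric multiplicities via the rank-nullity identity g(λ) = n − rank(A − λI):
  rank(A − (3)·I) = 1, so dim ker(A − (3)·I) = n − 1 = 2

Summary:
  λ = 3: algebraic multiplicity = 3, geometric multiplicity = 2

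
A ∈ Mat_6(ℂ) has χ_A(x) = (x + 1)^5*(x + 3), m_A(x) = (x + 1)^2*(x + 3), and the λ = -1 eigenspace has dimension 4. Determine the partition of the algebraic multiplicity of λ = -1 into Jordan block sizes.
Block sizes for λ = -1: [2, 1, 1, 1]

Step 1 — from the characteristic polynomial, algebraic multiplicity of λ = -1 is 5. From dim ker(A − (-1)·I) = 4, there are exactly 4 Jordan blocks for λ = -1.
Step 2 — from the minimal polynomial, the factor (x + 1)^2 tells us the largest block for λ = -1 has size 2.
Step 3 — with total size 5, 4 blocks, and largest block 2, the block sizes (in nonincreasing order) are [2, 1, 1, 1].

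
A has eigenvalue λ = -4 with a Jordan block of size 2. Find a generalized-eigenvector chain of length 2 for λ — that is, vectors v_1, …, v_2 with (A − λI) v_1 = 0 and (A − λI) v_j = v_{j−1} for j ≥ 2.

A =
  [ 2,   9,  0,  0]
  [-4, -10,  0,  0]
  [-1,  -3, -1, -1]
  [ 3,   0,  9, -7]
A Jordan chain for λ = -4 of length 2:
v_1 = (6, -4, -1, 3)ᵀ
v_2 = (1, 0, 0, 0)ᵀ

Let N = A − (-4)·I. We want v_2 with N^2 v_2 = 0 but N^1 v_2 ≠ 0; then v_{j-1} := N · v_j for j = 2, …, 2.

Pick v_2 = (1, 0, 0, 0)ᵀ.
Then v_1 = N · v_2 = (6, -4, -1, 3)ᵀ.

Sanity check: (A − (-4)·I) v_1 = (0, 0, 0, 0)ᵀ = 0. ✓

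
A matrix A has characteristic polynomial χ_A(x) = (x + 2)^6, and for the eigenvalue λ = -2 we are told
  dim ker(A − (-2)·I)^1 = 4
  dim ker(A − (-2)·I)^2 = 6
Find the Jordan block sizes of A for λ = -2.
Block sizes for λ = -2: [2, 2, 1, 1]

From the dimensions of kernels of powers, the number of Jordan blocks of size at least j is d_j − d_{j−1} where d_j = dim ker(N^j) (with d_0 = 0). Computing the differences gives [4, 2].
The number of blocks of size exactly k is (#blocks of size ≥ k) − (#blocks of size ≥ k + 1), so the partition is: 2 block(s) of size 1, 2 block(s) of size 2.
In nonincreasing order the block sizes are [2, 2, 1, 1].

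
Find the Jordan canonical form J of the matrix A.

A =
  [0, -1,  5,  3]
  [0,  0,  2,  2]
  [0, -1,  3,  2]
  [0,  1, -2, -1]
J_2(0) ⊕ J_1(1) ⊕ J_1(1)

The characteristic polynomial is
  det(x·I − A) = x^4 - 2*x^3 + x^2 = x^2*(x - 1)^2

Eigenvalues and multiplicities (the geometric multiplicity of λ is n − rank(A − λI), which equals the number of Jordan blocks for λ):
  λ = 0: algebraic multiplicity = 2, geometric multiplicity = 1
  λ = 1: algebraic multiplicity = 2, geometric multiplicity = 2

Determining the block sizes for each eigenvalue:
  λ = 0: one block (gm = 1), so the single block has size am = 2 → block sizes [2]
  λ = 1: gm = am = 2, so every block has size 1 → block sizes [1, 1]

Assembling the blocks gives a Jordan form
J =
  [0, 1, 0, 0]
  [0, 0, 0, 0]
  [0, 0, 1, 0]
  [0, 0, 0, 1]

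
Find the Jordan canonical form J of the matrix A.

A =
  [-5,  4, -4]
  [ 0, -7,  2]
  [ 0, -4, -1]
J_1(-5) ⊕ J_1(-5) ⊕ J_1(-3)

The characteristic polynomial is
  det(x·I − A) = x^3 + 13*x^2 + 55*x + 75 = (x + 3)*(x + 5)^2

Eigenvalues and multiplicities (the geometric multiplicity of λ is n − rank(A − λI), which equals the number of Jordan blocks for λ):
  λ = -5: algebraic multiplicity = 2, geometric multiplicity = 2
  λ = -3: algebraic multiplicity = 1, geometric multiplicity = 1

Determining the block sizes for each eigenvalue:
  λ = -5: gm = am = 2, so every block has size 1 → block sizes [1, 1]
  λ = -3: one block (gm = 1), so the single block has size am = 1 → block sizes [1]

Assembling the blocks gives a Jordan form
J =
  [-5,  0,  0]
  [ 0, -5,  0]
  [ 0,  0, -3]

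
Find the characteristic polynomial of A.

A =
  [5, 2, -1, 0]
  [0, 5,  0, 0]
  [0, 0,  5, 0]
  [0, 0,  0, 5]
x^4 - 20*x^3 + 150*x^2 - 500*x + 625

Expanding det(x·I − A) (e.g. by cofactor expansion or by noting that A is similar to its Jordan form J, which has the same characteristic polynomial as A) gives
  χ_A(x) = x^4 - 20*x^3 + 150*x^2 - 500*x + 625
which factors as (x - 5)^4. The eigenvalues (with algebraic multiplicities) are λ = 5 with multiplicity 4.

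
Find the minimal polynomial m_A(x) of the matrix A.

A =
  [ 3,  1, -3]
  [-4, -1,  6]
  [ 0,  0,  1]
x^2 - 2*x + 1

The characteristic polynomial is χ_A(x) = (x - 1)^3, so the eigenvalues are known. The minimal polynomial is
  m_A(x) = Π_λ (x − λ)^{k_λ}
where k_λ is the size of the *largest* Jordan block for λ (equivalently, the smallest k with (A − λI)^k v = 0 for every generalised eigenvector v of λ).

  λ = 1: largest Jordan block has size 2, contributing (x − 1)^2

So m_A(x) = (x - 1)^2 = x^2 - 2*x + 1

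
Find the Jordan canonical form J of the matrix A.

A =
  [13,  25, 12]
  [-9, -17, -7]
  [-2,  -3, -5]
J_3(-3)

The characteristic polynomial is
  det(x·I − A) = x^3 + 9*x^2 + 27*x + 27 = (x + 3)^3

Eigenvalues and multiplicities (the geometric multiplicity of λ is n − rank(A − λI), which equals the number of Jordan blocks for λ):
  λ = -3: algebraic multiplicity = 3, geometric multiplicity = 1

Determining the block sizes for each eigenvalue:
  λ = -3: one block (gm = 1), so the single block has size am = 3 → block sizes [3]

Assembling the blocks gives a Jordan form
J =
  [-3,  1,  0]
  [ 0, -3,  1]
  [ 0,  0, -3]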